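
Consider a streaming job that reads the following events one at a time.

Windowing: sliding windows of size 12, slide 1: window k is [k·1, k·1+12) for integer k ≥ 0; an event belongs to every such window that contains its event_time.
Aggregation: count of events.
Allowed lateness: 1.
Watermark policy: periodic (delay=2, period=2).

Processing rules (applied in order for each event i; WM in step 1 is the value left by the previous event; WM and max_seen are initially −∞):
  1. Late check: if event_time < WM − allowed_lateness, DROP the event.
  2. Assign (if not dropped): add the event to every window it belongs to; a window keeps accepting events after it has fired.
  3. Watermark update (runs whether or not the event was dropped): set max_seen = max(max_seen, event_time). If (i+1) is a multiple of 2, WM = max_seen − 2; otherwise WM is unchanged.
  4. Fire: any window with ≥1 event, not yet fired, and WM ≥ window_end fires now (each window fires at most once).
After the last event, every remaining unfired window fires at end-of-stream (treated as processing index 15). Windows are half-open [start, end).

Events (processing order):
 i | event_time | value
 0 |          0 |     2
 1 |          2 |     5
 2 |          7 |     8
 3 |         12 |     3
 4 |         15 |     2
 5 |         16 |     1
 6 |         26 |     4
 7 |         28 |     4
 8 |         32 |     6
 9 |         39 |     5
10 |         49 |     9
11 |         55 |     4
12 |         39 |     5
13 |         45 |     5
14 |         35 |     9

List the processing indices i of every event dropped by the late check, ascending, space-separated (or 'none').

12 13 14

i=0 t=0 v=2: → [0,12); WM=−∞
i=1 t=2 v=5: → [2,14),[1,13),[0,12); WM=0
i=2 t=7 v=8: → [7,19),[6,18),[5,17),[4,16),[3,15),[2,14),[1,13),[0,12); WM=0
i=3 t=12 v=3: → [12,24),[11,23),[10,22),[9,21),[8,20),[7,19),[6,18),[5,17),[4,16),[3,15),[2,14),[1,13); WM=10
i=4 t=15 v=2: → [15,27),[14,26),[13,25),[12,24),[11,23),[10,22),[9,21),[8,20),[7,19),[6,18),[5,17),[4,16); WM=10
i=5 t=16 v=1: → [16,28),[15,27),[14,26),[13,25),[12,24),[11,23),[10,22),[9,21),[8,20),[7,19),[6,18),[5,17); WM=14; [0,12) fires=3 [1,13) fires=3 [2,14) fires=3
i=6 t=26 v=4: → [26,38),[25,37),[24,36),[23,35),[22,34),[21,33),[20,32),[19,31),[18,30),[17,29),[16,28),[15,27); WM=14
i=7 t=28 v=4: → [28,40),[27,39),[26,38),[25,37),[24,36),[23,35),[22,34),[21,33),[20,32),[19,31),[18,30),[17,29); WM=26; [3,15) fires=2 [4,16) fires=3 [5,17) fires=4 [6,18) fires=4 [7,19) fires=4 [8,20) fires=3 [9,21) fires=3 [10,22) fires=3 [11,23) fires=3 [12,24) fires=3 [13,25) fires=2 [14,26) fires=2
i=8 t=32 v=6: → [32,44),[31,43),[30,42),[29,41),[28,40),[27,39),[26,38),[25,37),[24,36),[23,35),[22,34),[21,33); WM=26
i=9 t=39 v=5: → [39,51),[38,50),[37,49),[36,48),[35,47),[34,46),[33,45),[32,44),[31,43),[30,42),[29,41),[28,40); WM=37; [15,27) fires=3 [16,28) fires=2 [17,29) fires=2 [18,30) fires=2 [19,31) fires=2 [20,32) fires=2 [21,33) fires=3 [22,34) fires=3 [23,35) fires=3 [24,36) fires=3 [25,37) fires=3
i=10 t=49 v=9: → [49,61),[48,60),[47,59),[46,58),[45,57),[44,56),[43,55),[42,54),[41,53),[40,52),[39,51),[38,50); WM=37
i=11 t=55 v=4: → [55,67),[54,66),[53,65),[52,64),[51,63),[50,62),[49,61),[48,60),[47,59),[46,58),[45,57),[44,56); WM=53; [26,38) fires=3 [27,39) fires=2 [28,40) fires=3 [29,41) fires=2 [30,42) fires=2 [31,43) fires=2 [32,44) fires=2 [33,45) fires=1 [34,46) fires=1 [35,47) fires=1 [36,48) fires=1 [37,49) fires=1 [38,50) fires=2 [39,51) fires=2 [40,52) fires=1 [41,53) fires=1
i=12 t=39 v=5: DROP (t<53-1); WM=53
i=13 t=45 v=5: DROP (t<53-1); WM=53
i=14 t=35 v=9: DROP (t<53-1); WM=53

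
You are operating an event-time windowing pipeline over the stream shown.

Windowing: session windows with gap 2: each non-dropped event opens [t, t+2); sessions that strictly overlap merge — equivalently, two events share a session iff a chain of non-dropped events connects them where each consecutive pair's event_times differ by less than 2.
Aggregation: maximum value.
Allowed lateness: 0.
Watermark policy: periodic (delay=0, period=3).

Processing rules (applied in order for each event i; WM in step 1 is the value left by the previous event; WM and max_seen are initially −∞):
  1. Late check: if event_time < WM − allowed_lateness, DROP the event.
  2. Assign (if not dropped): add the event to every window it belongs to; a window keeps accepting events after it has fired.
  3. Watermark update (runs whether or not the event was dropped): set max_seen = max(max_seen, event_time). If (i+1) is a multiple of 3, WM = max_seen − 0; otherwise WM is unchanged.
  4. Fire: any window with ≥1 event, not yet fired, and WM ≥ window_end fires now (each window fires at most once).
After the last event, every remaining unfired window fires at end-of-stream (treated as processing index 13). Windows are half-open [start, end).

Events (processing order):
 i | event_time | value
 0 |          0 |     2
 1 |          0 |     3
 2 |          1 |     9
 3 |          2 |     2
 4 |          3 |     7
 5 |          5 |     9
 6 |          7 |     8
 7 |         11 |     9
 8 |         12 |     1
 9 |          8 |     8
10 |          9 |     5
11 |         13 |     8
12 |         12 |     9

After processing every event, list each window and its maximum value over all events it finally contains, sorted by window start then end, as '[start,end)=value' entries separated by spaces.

i=0 t=0 v=2: → [0,2); WM=−∞
i=1 t=0 v=3: → [0,2); WM=−∞
i=2 t=1 v=9: → [0,3); WM=1
i=3 t=2 v=2: → [0,4); WM=1
i=4 t=3 v=7: → [0,5); WM=1
i=5 t=5 v=9: → [5,7); WM=5
i=6 t=7 v=8: → [7,9); WM=5
i=7 t=11 v=9: → [11,13); WM=5
i=8 t=12 v=1: → [11,14); WM=12
i=9 t=8 v=8: DROP (t<12-0); WM=12
i=10 t=9 v=5: DROP (t<12-0); WM=12
i=11 t=13 v=8: → [11,15); WM=13
i=12 t=12 v=9: DROP (t<13-0); WM=13

[0,5)=9 [5,7)=9 [7,9)=8 [11,15)=9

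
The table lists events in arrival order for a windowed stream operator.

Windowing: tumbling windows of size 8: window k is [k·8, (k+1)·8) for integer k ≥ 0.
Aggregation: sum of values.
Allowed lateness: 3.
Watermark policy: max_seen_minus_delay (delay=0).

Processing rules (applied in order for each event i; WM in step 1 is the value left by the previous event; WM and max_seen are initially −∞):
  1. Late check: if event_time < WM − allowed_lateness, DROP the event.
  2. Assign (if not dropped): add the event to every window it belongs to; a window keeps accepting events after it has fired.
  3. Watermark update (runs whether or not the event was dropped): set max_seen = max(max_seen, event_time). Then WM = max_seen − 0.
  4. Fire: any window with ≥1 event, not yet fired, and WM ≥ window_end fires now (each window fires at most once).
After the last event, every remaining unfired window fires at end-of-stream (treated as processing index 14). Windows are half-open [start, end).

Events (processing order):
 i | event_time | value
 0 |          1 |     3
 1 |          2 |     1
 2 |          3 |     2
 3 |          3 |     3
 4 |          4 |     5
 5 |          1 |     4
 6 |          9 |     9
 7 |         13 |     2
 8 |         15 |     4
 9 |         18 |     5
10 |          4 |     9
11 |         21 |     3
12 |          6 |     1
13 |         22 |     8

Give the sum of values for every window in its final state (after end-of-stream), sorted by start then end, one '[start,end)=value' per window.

i=0 t=1 v=3: → [0,8); WM=1
i=1 t=2 v=1: → [0,8); WM=2
i=2 t=3 v=2: → [0,8); WM=3
i=3 t=3 v=3: → [0,8); WM=3
i=4 t=4 v=5: → [0,8); WM=4
i=5 t=1 v=4: → [0,8); WM=4
i=6 t=9 v=9: → [8,16); WM=9; [0,8) fires=18
i=7 t=13 v=2: → [8,16); WM=13
i=8 t=15 v=4: → [8,16); WM=15
i=9 t=18 v=5: → [16,24); WM=18; [8,16) fires=15
i=10 t=4 v=9: DROP (t<18-3); WM=18
i=11 t=21 v=3: → [16,24); WM=21
i=12 t=6 v=1: DROP (t<21-3); WM=21
i=13 t=22 v=8: → [16,24); WM=22

[0,8)=18 [8,16)=15 [16,24)=16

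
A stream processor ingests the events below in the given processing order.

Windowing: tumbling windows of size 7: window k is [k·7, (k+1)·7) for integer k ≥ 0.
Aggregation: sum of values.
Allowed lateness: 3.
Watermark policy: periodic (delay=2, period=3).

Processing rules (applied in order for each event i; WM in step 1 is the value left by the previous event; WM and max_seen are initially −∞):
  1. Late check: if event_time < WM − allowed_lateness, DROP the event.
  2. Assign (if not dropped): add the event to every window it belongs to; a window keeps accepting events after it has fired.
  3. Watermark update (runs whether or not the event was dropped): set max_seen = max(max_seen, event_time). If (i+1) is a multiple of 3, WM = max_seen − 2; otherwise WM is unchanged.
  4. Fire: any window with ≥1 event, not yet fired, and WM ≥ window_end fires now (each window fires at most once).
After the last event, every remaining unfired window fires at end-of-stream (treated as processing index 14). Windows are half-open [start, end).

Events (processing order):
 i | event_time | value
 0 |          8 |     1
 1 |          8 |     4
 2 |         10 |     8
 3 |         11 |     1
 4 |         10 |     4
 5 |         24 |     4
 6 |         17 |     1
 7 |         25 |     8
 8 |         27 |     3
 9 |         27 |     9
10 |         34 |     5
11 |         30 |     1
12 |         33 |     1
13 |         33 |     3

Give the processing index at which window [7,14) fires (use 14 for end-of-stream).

5

i=0 t=8 v=1: → [7,14); WM=−∞
i=1 t=8 v=4: → [7,14); WM=−∞
i=2 t=10 v=8: → [7,14); WM=8
i=3 t=11 v=1: → [7,14); WM=8
i=4 t=10 v=4: → [7,14); WM=8
i=5 t=24 v=4: → [21,28); WM=22; [7,14) fires=18
i=6 t=17 v=1: DROP (t<22-3); WM=22
i=7 t=25 v=8: → [21,28); WM=22
i=8 t=27 v=3: → [21,28); WM=25
i=9 t=27 v=9: → [21,28); WM=25
i=10 t=34 v=5: → [28,35); WM=25
i=11 t=30 v=1: → [28,35); WM=32; [21,28) fires=24
i=12 t=33 v=1: → [28,35); WM=32
i=13 t=33 v=3: → [28,35); WM=32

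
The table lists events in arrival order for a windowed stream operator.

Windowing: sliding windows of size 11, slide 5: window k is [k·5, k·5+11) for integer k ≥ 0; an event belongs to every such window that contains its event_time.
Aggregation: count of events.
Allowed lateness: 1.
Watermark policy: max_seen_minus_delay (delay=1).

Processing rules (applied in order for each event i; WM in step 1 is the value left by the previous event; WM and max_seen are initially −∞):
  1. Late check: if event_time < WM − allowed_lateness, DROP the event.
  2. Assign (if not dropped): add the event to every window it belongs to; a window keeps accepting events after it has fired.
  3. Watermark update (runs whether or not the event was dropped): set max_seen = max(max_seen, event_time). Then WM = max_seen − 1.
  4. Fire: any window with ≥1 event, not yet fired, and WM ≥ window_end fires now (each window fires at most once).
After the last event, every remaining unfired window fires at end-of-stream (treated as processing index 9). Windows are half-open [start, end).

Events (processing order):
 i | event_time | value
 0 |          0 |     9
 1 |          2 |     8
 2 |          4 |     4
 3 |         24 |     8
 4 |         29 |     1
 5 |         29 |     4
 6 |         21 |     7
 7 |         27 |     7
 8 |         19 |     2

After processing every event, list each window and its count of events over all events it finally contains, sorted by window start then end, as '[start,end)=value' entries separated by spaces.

i=0 t=0 v=9: → [0,11); WM=-1
i=1 t=2 v=8: → [0,11); WM=1
i=2 t=4 v=4: → [0,11); WM=3
i=3 t=24 v=8: → [20,31),[15,26); WM=23; [0,11) fires=3
i=4 t=29 v=1: → [25,36),[20,31); WM=28; [15,26) fires=1
i=5 t=29 v=4: → [25,36),[20,31); WM=28
i=6 t=21 v=7: DROP (t<28-1); WM=28
i=7 t=27 v=7: → [25,36),[20,31); WM=28
i=8 t=19 v=2: DROP (t<28-1); WM=28

[0,11)=3 [15,26)=1 [20,31)=4 [25,36)=3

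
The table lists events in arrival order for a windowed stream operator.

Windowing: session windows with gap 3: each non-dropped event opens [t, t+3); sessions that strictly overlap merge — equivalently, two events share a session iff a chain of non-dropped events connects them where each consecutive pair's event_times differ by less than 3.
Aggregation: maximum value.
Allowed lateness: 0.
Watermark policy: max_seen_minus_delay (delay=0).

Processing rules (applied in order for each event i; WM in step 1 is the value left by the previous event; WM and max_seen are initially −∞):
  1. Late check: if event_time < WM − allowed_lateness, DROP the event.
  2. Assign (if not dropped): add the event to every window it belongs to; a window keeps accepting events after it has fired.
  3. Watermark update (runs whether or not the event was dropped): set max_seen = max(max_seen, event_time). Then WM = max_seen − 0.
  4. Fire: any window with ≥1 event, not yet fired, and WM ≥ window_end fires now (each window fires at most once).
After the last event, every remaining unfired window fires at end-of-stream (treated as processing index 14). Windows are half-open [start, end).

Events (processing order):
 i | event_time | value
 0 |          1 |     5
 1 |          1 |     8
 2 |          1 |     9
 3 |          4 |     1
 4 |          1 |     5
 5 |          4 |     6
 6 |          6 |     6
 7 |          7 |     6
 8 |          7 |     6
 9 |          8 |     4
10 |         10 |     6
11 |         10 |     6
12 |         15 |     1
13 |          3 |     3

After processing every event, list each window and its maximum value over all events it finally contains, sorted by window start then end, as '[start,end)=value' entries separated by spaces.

i=0 t=1 v=5: → [1,4); WM=1
i=1 t=1 v=8: → [1,4); WM=1
i=2 t=1 v=9: → [1,4); WM=1
i=3 t=4 v=1: → [4,7); WM=4
i=4 t=1 v=5: DROP (t<4-0); WM=4
i=5 t=4 v=6: → [4,7); WM=4
i=6 t=6 v=6: → [4,9); WM=6
i=7 t=7 v=6: → [4,10); WM=7
i=8 t=7 v=6: → [4,10); WM=7
i=9 t=8 v=4: → [4,11); WM=8
i=10 t=10 v=6: → [4,13); WM=10
i=11 t=10 v=6: → [4,13); WM=10
i=12 t=15 v=1: → [15,18); WM=15
i=13 t=3 v=3: DROP (t<15-0); WM=15

[1,4)=9 [4,13)=6 [15,18)=1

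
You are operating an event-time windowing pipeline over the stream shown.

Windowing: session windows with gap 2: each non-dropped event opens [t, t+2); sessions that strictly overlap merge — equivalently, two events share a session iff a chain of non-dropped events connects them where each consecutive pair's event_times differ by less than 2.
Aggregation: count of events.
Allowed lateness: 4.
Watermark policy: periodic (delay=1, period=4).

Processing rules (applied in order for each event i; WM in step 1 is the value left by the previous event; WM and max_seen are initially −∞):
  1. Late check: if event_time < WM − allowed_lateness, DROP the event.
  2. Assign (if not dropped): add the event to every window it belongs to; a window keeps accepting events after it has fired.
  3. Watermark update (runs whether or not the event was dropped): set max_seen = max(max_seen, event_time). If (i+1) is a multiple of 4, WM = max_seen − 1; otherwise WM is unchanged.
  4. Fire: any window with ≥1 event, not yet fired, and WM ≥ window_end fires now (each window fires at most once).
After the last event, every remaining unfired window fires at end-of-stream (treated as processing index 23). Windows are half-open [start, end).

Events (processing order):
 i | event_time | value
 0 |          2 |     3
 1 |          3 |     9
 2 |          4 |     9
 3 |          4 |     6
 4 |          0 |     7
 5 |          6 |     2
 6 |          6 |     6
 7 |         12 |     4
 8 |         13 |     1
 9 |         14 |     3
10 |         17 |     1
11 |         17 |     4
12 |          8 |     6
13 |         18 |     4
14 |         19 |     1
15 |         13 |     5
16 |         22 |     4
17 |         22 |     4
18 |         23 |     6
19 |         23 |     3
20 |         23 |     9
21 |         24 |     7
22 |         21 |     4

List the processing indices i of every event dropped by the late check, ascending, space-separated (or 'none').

i=0 t=2 v=3: → [2,4); WM=−∞
i=1 t=3 v=9: → [2,5); WM=−∞
i=2 t=4 v=9: → [2,6); WM=−∞
i=3 t=4 v=6: → [2,6); WM=3
i=4 t=0 v=7: → [0,2); WM=3
i=5 t=6 v=2: → [6,8); WM=3
i=6 t=6 v=6: → [6,8); WM=3
i=7 t=12 v=4: → [12,14); WM=11
i=8 t=13 v=1: → [12,15); WM=11
i=9 t=14 v=3: → [12,16); WM=11
i=10 t=17 v=1: → [17,19); WM=11
i=11 t=17 v=4: → [17,19); WM=16
i=12 t=8 v=6: DROP (t<16-4); WM=16
i=13 t=18 v=4: → [17,20); WM=16
i=14 t=19 v=1: → [17,21); WM=16
i=15 t=13 v=5: → [12,16); WM=18
i=16 t=22 v=4: → [22,24); WM=18
i=17 t=22 v=4: → [22,24); WM=18
i=18 t=23 v=6: → [22,25); WM=18
i=19 t=23 v=3: → [22,25); WM=22
i=20 t=23 v=9: → [22,25); WM=22
i=21 t=24 v=7: → [22,26); WM=22
i=22 t=21 v=4: → [21,26); WM=22

12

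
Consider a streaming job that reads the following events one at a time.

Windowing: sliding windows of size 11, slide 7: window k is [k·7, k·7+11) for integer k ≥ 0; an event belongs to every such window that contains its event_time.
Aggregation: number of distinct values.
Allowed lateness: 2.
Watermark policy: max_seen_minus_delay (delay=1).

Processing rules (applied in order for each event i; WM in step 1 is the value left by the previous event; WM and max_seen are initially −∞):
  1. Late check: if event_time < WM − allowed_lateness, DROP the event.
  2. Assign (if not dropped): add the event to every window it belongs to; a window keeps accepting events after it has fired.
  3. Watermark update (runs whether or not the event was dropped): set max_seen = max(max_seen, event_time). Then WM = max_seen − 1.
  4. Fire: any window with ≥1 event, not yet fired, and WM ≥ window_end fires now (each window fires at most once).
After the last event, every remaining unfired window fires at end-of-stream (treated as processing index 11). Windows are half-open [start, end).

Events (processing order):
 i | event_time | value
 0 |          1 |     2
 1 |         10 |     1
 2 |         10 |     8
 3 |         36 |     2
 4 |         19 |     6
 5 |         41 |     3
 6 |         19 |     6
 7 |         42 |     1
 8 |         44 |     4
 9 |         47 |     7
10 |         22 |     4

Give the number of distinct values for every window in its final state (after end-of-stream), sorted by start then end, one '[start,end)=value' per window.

[0,11)=3 [7,18)=2 [28,39)=1 [35,46)=4 [42,53)=3

i=0 t=1 v=2: → [0,11); WM=0
i=1 t=10 v=1: → [7,18),[0,11); WM=9
i=2 t=10 v=8: → [7,18),[0,11); WM=9
i=3 t=36 v=2: → [35,46),[28,39); WM=35; [0,11) fires=3 [7,18) fires=2
i=4 t=19 v=6: DROP (t<35-2); WM=35
i=5 t=41 v=3: → [35,46); WM=40; [28,39) fires=1
i=6 t=19 v=6: DROP (t<40-2); WM=40
i=7 t=42 v=1: → [42,53),[35,46); WM=41
i=8 t=44 v=4: → [42,53),[35,46); WM=43
i=9 t=47 v=7: → [42,53); WM=46; [35,46) fires=4
i=10 t=22 v=4: DROP (t<46-2); WM=46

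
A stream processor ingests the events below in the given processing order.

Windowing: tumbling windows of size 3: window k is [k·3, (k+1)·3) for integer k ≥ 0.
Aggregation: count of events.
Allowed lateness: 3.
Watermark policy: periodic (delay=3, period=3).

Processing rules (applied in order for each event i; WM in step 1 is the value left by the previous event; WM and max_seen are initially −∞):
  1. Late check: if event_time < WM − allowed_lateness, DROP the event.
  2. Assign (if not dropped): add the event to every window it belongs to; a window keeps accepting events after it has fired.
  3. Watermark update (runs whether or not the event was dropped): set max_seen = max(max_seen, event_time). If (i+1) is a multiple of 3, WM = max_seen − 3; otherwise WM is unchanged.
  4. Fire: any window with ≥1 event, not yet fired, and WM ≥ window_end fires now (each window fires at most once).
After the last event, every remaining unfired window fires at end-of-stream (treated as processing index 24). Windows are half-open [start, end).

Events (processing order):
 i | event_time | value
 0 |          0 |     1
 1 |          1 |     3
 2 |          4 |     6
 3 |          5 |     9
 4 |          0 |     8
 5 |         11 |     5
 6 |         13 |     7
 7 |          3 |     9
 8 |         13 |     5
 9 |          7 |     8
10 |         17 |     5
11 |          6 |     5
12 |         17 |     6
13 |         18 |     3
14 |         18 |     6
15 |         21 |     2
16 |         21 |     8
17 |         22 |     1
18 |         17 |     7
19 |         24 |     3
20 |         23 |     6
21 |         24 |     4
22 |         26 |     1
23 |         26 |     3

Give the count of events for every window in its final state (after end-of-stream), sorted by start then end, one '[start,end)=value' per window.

i=0 t=0 v=1: → [0,3); WM=−∞
i=1 t=1 v=3: → [0,3); WM=−∞
i=2 t=4 v=6: → [3,6); WM=1
i=3 t=5 v=9: → [3,6); WM=1
i=4 t=0 v=8: → [0,3); WM=1
i=5 t=11 v=5: → [9,12); WM=8; [0,3) fires=3 [3,6) fires=2
i=6 t=13 v=7: → [12,15); WM=8
i=7 t=3 v=9: DROP (t<8-3); WM=8
i=8 t=13 v=5: → [12,15); WM=10
i=9 t=7 v=8: → [6,9); WM=10; [6,9) fires=1
i=10 t=17 v=5: → [15,18); WM=10
i=11 t=6 v=5: DROP (t<10-3); WM=14; [9,12) fires=1
i=12 t=17 v=6: → [15,18); WM=14
i=13 t=18 v=3: → [18,21); WM=14
i=14 t=18 v=6: → [18,21); WM=15; [12,15) fires=2
i=15 t=21 v=2: → [21,24); WM=15
i=16 t=21 v=8: → [21,24); WM=15
i=17 t=22 v=1: → [21,24); WM=19; [15,18) fires=2
i=18 t=17 v=7: → [15,18); WM=19
i=19 t=24 v=3: → [24,27); WM=19
i=20 t=23 v=6: → [21,24); WM=21; [18,21) fires=2
i=21 t=24 v=4: → [24,27); WM=21
i=22 t=26 v=1: → [24,27); WM=21
i=23 t=26 v=3: → [24,27); WM=23

[0,3)=3 [3,6)=2 [6,9)=1 [9,12)=1 [12,15)=2 [15,18)=3 [18,21)=2 [21,24)=4 [24,27)=4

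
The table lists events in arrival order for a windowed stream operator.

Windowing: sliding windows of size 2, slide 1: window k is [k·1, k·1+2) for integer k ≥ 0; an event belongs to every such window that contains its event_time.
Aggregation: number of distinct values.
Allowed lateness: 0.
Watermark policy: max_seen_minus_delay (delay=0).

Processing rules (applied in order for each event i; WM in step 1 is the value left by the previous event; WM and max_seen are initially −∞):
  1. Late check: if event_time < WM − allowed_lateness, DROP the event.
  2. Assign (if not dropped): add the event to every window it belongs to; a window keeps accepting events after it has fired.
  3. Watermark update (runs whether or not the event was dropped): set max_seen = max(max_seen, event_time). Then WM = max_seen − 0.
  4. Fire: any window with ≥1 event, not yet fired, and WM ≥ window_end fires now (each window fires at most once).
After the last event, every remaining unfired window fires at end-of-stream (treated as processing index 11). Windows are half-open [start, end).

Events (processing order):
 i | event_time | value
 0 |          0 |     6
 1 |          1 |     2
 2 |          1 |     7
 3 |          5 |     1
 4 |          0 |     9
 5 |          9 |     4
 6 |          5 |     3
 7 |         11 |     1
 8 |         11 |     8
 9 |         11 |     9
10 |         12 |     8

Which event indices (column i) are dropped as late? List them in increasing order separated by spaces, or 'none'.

i=0 t=0 v=6: → [0,2); WM=0
i=1 t=1 v=2: → [1,3),[0,2); WM=1
i=2 t=1 v=7: → [1,3),[0,2); WM=1
i=3 t=5 v=1: → [5,7),[4,6); WM=5; [0,2) fires=3 [1,3) fires=2
i=4 t=0 v=9: DROP (t<5-0); WM=5
i=5 t=9 v=4: → [9,11),[8,10); WM=9; [4,6) fires=1 [5,7) fires=1
i=6 t=5 v=3: DROP (t<9-0); WM=9
i=7 t=11 v=1: → [11,13),[10,12); WM=11; [8,10) fires=1 [9,11) fires=1
i=8 t=11 v=8: → [11,13),[10,12); WM=11
i=9 t=11 v=9: → [11,13),[10,12); WM=11
i=10 t=12 v=8: → [12,14),[11,13); WM=12; [10,12) fires=3

4 6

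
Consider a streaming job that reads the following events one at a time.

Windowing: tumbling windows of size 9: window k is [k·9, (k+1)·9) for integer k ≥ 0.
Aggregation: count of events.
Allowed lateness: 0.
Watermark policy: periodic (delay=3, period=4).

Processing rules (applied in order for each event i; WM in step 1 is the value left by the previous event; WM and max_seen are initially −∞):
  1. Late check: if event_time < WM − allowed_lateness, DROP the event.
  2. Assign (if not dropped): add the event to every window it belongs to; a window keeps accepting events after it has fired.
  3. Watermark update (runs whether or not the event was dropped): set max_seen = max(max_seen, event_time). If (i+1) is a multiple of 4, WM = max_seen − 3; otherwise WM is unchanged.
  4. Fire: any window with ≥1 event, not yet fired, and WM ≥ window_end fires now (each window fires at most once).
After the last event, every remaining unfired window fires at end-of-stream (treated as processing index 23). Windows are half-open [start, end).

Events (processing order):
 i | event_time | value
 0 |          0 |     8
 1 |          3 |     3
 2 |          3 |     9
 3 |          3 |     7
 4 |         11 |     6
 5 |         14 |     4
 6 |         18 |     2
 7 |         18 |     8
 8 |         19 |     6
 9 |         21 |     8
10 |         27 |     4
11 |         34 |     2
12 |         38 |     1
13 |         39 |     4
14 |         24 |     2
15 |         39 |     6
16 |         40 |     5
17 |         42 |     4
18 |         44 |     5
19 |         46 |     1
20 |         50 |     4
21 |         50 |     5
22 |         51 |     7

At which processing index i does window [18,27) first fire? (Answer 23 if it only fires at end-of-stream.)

i=0 t=0 v=8: → [0,9); WM=−∞
i=1 t=3 v=3: → [0,9); WM=−∞
i=2 t=3 v=9: → [0,9); WM=−∞
i=3 t=3 v=7: → [0,9); WM=0
i=4 t=11 v=6: → [9,18); WM=0
i=5 t=14 v=4: → [9,18); WM=0
i=6 t=18 v=2: → [18,27); WM=0
i=7 t=18 v=8: → [18,27); WM=15; [0,9) fires=4
i=8 t=19 v=6: → [18,27); WM=15
i=9 t=21 v=8: → [18,27); WM=15
i=10 t=27 v=4: → [27,36); WM=15
i=11 t=34 v=2: → [27,36); WM=31; [9,18) fires=2 [18,27) fires=4
i=12 t=38 v=1: → [36,45); WM=31
i=13 t=39 v=4: → [36,45); WM=31
i=14 t=24 v=2: DROP (t<31-0); WM=31
i=15 t=39 v=6: → [36,45); WM=36; [27,36) fires=2
i=16 t=40 v=5: → [36,45); WM=36
i=17 t=42 v=4: → [36,45); WM=36
i=18 t=44 v=5: → [36,45); WM=36
i=19 t=46 v=1: → [45,54); WM=43
i=20 t=50 v=4: → [45,54); WM=43
i=21 t=50 v=5: → [45,54); WM=43
i=22 t=51 v=7: → [45,54); WM=43

11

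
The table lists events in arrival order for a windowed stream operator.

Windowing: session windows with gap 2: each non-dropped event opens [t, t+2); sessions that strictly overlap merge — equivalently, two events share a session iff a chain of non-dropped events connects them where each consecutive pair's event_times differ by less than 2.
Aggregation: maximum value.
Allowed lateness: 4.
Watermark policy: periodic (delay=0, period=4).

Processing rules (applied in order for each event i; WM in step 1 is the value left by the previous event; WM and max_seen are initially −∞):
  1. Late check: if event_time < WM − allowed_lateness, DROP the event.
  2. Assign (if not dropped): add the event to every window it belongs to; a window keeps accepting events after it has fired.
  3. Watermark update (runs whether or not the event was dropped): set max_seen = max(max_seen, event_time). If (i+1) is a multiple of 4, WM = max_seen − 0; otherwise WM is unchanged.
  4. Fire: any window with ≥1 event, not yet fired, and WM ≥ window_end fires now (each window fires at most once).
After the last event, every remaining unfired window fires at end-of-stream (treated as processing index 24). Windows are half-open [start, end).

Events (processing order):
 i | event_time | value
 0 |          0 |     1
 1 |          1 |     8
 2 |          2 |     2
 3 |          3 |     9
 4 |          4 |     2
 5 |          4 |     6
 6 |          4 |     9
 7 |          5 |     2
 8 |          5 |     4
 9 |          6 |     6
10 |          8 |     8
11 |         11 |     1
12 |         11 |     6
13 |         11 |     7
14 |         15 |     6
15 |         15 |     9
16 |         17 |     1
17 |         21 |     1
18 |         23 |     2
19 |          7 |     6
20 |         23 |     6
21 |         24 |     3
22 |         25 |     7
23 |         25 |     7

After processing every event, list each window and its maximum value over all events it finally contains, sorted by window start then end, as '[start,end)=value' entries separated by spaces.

[0,8)=9 [8,10)=8 [11,13)=7 [15,17)=9 [17,19)=1 [21,23)=1 [23,27)=7

i=0 t=0 v=1: → [0,2); WM=−∞
i=1 t=1 v=8: → [0,3); WM=−∞
i=2 t=2 v=2: → [0,4); WM=−∞
i=3 t=3 v=9: → [0,5); WM=3
i=4 t=4 v=2: → [0,6); WM=3
i=5 t=4 v=6: → [0,6); WM=3
i=6 t=4 v=9: → [0,6); WM=3
i=7 t=5 v=2: → [0,7); WM=5
i=8 t=5 v=4: → [0,7); WM=5
i=9 t=6 v=6: → [0,8); WM=5
i=10 t=8 v=8: → [8,10); WM=5
i=11 t=11 v=1: → [11,13); WM=11
i=12 t=11 v=6: → [11,13); WM=11
i=13 t=11 v=7: → [11,13); WM=11
i=14 t=15 v=6: → [15,17); WM=11
i=15 t=15 v=9: → [15,17); WM=15
i=16 t=17 v=1: → [17,19); WM=15
i=17 t=21 v=1: → [21,23); WM=15
i=18 t=23 v=2: → [23,25); WM=15
i=19 t=7 v=6: DROP (t<15-4); WM=23
i=20 t=23 v=6: → [23,25); WM=23
i=21 t=24 v=3: → [23,26); WM=23
i=22 t=25 v=7: → [23,27); WM=23
i=23 t=25 v=7: → [23,27); WM=25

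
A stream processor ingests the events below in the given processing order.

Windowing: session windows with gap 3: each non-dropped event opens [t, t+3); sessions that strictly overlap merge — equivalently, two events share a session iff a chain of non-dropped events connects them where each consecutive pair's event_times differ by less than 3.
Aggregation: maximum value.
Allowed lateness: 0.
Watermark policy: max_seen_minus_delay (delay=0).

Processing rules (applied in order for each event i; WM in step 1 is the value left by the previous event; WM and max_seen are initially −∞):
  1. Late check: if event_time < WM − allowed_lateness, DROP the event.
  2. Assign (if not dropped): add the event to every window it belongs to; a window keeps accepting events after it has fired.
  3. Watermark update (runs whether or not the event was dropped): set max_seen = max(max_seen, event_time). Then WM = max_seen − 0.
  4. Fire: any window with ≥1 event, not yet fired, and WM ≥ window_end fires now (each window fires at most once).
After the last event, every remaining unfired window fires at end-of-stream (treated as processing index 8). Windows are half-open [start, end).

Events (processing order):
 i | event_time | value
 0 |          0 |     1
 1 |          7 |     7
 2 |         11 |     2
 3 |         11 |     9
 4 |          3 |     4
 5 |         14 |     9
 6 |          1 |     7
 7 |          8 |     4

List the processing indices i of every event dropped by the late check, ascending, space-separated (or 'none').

4 6 7

i=0 t=0 v=1: → [0,3); WM=0
i=1 t=7 v=7: → [7,10); WM=7
i=2 t=11 v=2: → [11,14); WM=11
i=3 t=11 v=9: → [11,14); WM=11
i=4 t=3 v=4: DROP (t<11-0); WM=11
i=5 t=14 v=9: → [14,17); WM=14
i=6 t=1 v=7: DROP (t<14-0); WM=14
i=7 t=8 v=4: DROP (t<14-0); WM=14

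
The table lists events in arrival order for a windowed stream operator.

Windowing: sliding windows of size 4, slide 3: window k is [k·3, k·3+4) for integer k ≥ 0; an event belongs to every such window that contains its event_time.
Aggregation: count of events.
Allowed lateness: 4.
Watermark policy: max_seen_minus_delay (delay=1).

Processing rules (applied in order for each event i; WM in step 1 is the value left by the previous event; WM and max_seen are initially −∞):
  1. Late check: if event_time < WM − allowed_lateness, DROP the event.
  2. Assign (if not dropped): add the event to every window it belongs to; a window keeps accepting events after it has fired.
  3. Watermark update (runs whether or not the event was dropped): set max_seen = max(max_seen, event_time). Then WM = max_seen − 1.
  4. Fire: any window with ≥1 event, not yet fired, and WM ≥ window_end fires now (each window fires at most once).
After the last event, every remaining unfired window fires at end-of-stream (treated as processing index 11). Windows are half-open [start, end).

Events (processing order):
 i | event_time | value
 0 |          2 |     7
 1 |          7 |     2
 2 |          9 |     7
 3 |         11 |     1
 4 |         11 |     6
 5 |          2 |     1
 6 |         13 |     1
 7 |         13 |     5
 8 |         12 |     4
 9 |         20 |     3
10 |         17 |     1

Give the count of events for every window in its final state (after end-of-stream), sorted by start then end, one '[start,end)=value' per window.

[0,4)=1 [6,10)=2 [9,13)=4 [12,16)=3 [15,19)=1 [18,22)=1

i=0 t=2 v=7: → [0,4); WM=1
i=1 t=7 v=2: → [6,10); WM=6; [0,4) fires=1
i=2 t=9 v=7: → [9,13),[6,10); WM=8
i=3 t=11 v=1: → [9,13); WM=10; [6,10) fires=2
i=4 t=11 v=6: → [9,13); WM=10
i=5 t=2 v=1: DROP (t<10-4); WM=10
i=6 t=13 v=1: → [12,16); WM=12
i=7 t=13 v=5: → [12,16); WM=12
i=8 t=12 v=4: → [12,16),[9,13); WM=12
i=9 t=20 v=3: → [18,22); WM=19; [9,13) fires=4 [12,16) fires=3
i=10 t=17 v=1: → [15,19); WM=19; [15,19) fires=1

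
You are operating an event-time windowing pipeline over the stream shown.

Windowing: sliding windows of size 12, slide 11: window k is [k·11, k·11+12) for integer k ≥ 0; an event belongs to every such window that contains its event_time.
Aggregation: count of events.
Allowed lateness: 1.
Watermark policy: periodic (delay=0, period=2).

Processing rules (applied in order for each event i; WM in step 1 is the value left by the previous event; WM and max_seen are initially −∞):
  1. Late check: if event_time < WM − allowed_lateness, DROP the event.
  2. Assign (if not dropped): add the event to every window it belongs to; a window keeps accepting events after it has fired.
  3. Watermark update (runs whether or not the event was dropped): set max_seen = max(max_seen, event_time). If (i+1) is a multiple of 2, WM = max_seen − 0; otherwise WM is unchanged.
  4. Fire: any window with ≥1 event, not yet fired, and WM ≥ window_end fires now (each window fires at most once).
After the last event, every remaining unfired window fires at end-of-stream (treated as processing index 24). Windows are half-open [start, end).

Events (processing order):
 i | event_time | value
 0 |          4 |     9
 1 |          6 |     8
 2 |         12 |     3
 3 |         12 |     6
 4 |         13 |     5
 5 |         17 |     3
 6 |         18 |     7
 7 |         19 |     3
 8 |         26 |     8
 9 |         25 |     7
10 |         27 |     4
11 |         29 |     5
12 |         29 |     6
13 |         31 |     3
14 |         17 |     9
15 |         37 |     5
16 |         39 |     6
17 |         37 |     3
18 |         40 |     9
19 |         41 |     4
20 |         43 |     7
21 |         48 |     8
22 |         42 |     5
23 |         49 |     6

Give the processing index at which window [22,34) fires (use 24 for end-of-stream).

i=0 t=4 v=9: → [0,12); WM=−∞
i=1 t=6 v=8: → [0,12); WM=6
i=2 t=12 v=3: → [11,23); WM=6
i=3 t=12 v=6: → [11,23); WM=12; [0,12) fires=2
i=4 t=13 v=5: → [11,23); WM=12
i=5 t=17 v=3: → [11,23); WM=17
i=6 t=18 v=7: → [11,23); WM=17
i=7 t=19 v=3: → [11,23); WM=19
i=8 t=26 v=8: → [22,34); WM=19
i=9 t=25 v=7: → [22,34); WM=26; [11,23) fires=6
i=10 t=27 v=4: → [22,34); WM=26
i=11 t=29 v=5: → [22,34); WM=29
i=12 t=29 v=6: → [22,34); WM=29
i=13 t=31 v=3: → [22,34); WM=31
i=14 t=17 v=9: DROP (t<31-1); WM=31
i=15 t=37 v=5: → [33,45); WM=37; [22,34) fires=6
i=16 t=39 v=6: → [33,45); WM=37
i=17 t=37 v=3: → [33,45); WM=39
i=18 t=40 v=9: → [33,45); WM=39
i=19 t=41 v=4: → [33,45); WM=41
i=20 t=43 v=7: → [33,45); WM=41
i=21 t=48 v=8: → [44,56); WM=48; [33,45) fires=6
i=22 t=42 v=5: DROP (t<48-1); WM=48
i=23 t=49 v=6: → [44,56); WM=49

15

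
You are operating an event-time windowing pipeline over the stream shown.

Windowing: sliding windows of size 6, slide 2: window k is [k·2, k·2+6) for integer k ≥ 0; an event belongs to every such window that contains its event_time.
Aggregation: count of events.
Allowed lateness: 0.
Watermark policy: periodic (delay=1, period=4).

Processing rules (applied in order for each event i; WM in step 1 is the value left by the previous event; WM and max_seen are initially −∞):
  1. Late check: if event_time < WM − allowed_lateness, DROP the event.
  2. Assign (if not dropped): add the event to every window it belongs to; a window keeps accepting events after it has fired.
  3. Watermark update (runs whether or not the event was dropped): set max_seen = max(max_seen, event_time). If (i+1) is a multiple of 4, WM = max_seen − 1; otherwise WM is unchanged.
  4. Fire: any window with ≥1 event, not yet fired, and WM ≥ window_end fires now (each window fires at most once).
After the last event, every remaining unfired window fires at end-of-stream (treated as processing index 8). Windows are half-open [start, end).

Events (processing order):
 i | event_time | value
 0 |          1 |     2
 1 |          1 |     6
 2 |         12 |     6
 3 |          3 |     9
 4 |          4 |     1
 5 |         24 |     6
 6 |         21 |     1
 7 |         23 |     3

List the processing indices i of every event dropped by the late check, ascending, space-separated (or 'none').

4

i=0 t=1 v=2: → [0,6); WM=−∞
i=1 t=1 v=6: → [0,6); WM=−∞
i=2 t=12 v=6: → [12,18),[10,16),[8,14); WM=−∞
i=3 t=3 v=9: → [2,8),[0,6); WM=11; [0,6) fires=3 [2,8) fires=1
i=4 t=4 v=1: DROP (t<11-0); WM=11
i=5 t=24 v=6: → [24,30),[22,28),[20,26); WM=11
i=6 t=21 v=1: → [20,26),[18,24),[16,22); WM=11
i=7 t=23 v=3: → [22,28),[20,26),[18,24); WM=23; [8,14) fires=1 [10,16) fires=1 [12,18) fires=1 [16,22) fires=1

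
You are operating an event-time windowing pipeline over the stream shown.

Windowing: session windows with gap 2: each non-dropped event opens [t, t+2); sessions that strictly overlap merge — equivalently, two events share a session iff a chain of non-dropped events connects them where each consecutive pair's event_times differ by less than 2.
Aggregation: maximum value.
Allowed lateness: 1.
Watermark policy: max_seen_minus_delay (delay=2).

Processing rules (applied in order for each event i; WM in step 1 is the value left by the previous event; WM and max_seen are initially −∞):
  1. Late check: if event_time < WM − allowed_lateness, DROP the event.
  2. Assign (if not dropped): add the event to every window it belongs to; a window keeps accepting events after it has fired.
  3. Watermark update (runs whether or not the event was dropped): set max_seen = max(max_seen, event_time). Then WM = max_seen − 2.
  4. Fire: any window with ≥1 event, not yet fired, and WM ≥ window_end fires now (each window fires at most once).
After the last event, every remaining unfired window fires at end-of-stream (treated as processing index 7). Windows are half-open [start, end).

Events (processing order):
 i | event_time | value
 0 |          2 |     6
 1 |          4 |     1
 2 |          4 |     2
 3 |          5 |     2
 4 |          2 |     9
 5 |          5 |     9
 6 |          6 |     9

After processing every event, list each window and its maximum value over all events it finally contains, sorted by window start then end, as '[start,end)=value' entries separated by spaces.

[2,4)=9 [4,8)=9

i=0 t=2 v=6: → [2,4); WM=0
i=1 t=4 v=1: → [4,6); WM=2
i=2 t=4 v=2: → [4,6); WM=2
i=3 t=5 v=2: → [4,7); WM=3
i=4 t=2 v=9: → [2,4); WM=3
i=5 t=5 v=9: → [4,7); WM=3
i=6 t=6 v=9: → [4,8); WM=4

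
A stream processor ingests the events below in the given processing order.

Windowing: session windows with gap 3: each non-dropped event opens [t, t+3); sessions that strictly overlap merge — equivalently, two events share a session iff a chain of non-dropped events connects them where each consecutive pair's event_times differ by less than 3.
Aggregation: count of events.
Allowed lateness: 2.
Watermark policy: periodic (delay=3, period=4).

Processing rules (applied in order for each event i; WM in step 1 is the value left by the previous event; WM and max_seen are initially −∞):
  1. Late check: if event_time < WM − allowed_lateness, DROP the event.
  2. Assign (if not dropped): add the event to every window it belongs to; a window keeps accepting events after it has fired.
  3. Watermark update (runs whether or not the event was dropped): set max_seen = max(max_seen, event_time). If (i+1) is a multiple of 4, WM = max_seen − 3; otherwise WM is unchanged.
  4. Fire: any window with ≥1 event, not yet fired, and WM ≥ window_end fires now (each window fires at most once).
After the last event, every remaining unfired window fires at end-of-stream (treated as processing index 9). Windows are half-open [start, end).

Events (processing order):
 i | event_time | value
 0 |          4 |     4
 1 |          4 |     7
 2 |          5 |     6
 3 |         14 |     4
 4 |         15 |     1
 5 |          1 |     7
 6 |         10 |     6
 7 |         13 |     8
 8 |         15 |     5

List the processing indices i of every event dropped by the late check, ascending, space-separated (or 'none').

5

i=0 t=4 v=4: → [4,7); WM=−∞
i=1 t=4 v=7: → [4,7); WM=−∞
i=2 t=5 v=6: → [4,8); WM=−∞
i=3 t=14 v=4: → [14,17); WM=11
i=4 t=15 v=1: → [14,18); WM=11
i=5 t=1 v=7: DROP (t<11-2); WM=11
i=6 t=10 v=6: → [10,13); WM=11
i=7 t=13 v=8: → [13,18); WM=12
i=8 t=15 v=5: → [13,18); WM=12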